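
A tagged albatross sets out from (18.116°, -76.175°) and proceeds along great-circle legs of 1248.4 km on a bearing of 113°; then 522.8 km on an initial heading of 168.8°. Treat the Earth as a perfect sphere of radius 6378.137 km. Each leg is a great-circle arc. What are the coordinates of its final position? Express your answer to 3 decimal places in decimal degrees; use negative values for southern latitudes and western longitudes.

latitude 8.852°, longitude -64.645°

Apply the spherical direct solution leg by leg, carrying full precision between legs.
Leg 1: from (18.116°, -76.175°), δ = 1248.4/6378.137 = 0.195731 rad, θ = 113° → φ = 13.461°, λ = -65.567°.
Leg 2: from (13.461°, -65.567°), δ = 522.8/6378.137 = 0.081968 rad, θ = 168.8° → φ = 8.852°, λ = -64.645°.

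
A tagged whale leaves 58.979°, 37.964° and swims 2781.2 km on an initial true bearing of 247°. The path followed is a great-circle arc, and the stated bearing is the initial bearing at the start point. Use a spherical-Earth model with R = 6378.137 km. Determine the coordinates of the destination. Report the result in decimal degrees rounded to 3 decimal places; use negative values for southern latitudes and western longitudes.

Angular distance δ = d/R = 2781.2 / 6378.137 = 0.436052 rad.
Start latitude φ₁ = 1.029378 rad; initial bearing θ = 4.310963 rad.
Destination latitude: φ₂ = arcsin( sin φ₁ cos δ + cos φ₁ sin δ cos θ ) = arcsin(0.691739) = 43.768°.
For the longitude increment, Δλ = atan2( sin θ sin δ cos φ₁, cos δ − sin φ₁ sin φ₂ ) = atan2(-0.200363, 0.313621) = -32.573°.
λ₂ = λ₁ + Δλ = 5.391°.

latitude 43.768°, longitude 5.391°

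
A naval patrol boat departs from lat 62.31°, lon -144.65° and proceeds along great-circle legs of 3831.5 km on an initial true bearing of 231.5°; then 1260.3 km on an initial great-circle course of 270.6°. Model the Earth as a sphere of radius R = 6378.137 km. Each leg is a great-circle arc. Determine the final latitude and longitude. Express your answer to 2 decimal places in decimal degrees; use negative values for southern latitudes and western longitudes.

latitude 33.89°, longitude 169.19°

Apply the spherical direct solution leg by leg, carrying full precision between legs.
Leg 1: from (62.31°, -144.65°), δ = 3831.5/6378.137 = 0.600724 rad, θ = 231.5° → φ = 34.54°, λ = -177.13°.
Leg 2: from (34.54°, -177.13°), δ = 1260.3/6378.137 = 0.197597 rad, θ = 270.6° → φ = 33.89°, λ = 169.19°.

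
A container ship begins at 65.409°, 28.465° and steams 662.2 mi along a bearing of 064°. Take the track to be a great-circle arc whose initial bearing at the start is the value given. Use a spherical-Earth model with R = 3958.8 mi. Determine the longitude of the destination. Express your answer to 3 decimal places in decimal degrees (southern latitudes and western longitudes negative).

longitude 51.977°

The arc subtends δ = 662.2/3958.8 = 0.167273 rad at the centre.
Converting: φ₁ = 1.141602 rad, θ = 1.117011 rad.
Destination latitude: φ₂ = arcsin( sin φ₁ cos δ + cos φ₁ sin δ cos θ ) = arcsin(0.926982) = 67.969°.
For the longitude increment, Δλ = atan2( sin θ sin δ cos φ₁, cos δ − sin φ₁ sin φ₂ ) = atan2(0.062272, 0.143136) = 23.512°.
λ₂ = 28.465° + 23.512° = 51.977°.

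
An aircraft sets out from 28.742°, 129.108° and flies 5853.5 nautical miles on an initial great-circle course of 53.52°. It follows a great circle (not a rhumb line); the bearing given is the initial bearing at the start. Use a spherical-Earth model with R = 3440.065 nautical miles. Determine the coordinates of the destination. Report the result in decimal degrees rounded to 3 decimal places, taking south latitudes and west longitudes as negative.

δ = 5853.5/3440.065 = 1.701567 rad (97.4926°).
With φ₁ = 28.742° = 0.501643 rad and θ = 53.52° = 0.934100 rad:
Destination latitude: φ₂ = arcsin( sin φ₁ cos δ + cos φ₁ sin δ cos θ ) = arcsin(0.454136) = 27.009°.
For the longitude increment, Δλ = atan2( sin θ sin δ cos φ₁, cos δ − sin φ₁ sin φ₂ ) = atan2(0.698979, -0.348777) = 116.518°.
λ₂ = 129.108° + 116.518° = 245.626°, normalized to (−180°, 180°] → -114.374°.

latitude 27.009°, longitude -114.374°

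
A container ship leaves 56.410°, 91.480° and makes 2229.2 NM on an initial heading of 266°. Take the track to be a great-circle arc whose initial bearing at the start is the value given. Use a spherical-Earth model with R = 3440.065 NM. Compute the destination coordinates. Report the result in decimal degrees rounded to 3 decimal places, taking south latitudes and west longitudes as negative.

latitude 39.856°, longitude 39.817°

Angular distance δ = d/R = 2229.2 / 3440.065 = 0.648011 rad.
With φ₁ = 56.410° = 0.984540 rad and θ = 266° = 4.642576 rad:
sin φ₂ = sin φ₁ cos δ + cos φ₁ sin δ cos θ = (0.833018)(0.797286) + (0.553246)(0.603602)(-0.069756) = 0.640859
φ₂ = asin(0.640859) = 0.695617 rad = 39.856°.
Δλ = atan2( sin θ sin δ cos φ₁ , cos δ − sin φ₁ sin φ₂ ) = atan2(-0.333127, 0.263439) = -0.901686 rad = -51.663°.
λ₂ = λ₁ + Δλ = 39.817°.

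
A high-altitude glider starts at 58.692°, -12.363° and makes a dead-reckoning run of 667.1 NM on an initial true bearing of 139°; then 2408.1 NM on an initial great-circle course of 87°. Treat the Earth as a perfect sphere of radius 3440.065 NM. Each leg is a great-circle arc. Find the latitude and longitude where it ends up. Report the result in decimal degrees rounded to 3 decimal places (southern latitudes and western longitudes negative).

latitude 37.244°, longitude 52.828°

Apply the spherical direct solution leg by leg, carrying full precision between legs.
Leg 1: from (58.692°, -12.363°), δ = 667.1/3440.065 = 0.193921 rad, θ = 139° → φ = 49.711°, λ = -1.088°.
Leg 2: from (49.711°, -1.088°), δ = 2408.1/3440.065 = 0.700016 rad, θ = 87° → φ = 37.244°, λ = 52.828°.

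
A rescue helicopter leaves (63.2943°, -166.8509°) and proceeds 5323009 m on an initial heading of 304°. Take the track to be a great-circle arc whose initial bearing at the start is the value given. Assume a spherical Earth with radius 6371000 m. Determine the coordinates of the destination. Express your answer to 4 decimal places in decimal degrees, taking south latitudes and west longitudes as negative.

δ = 5323009/6371000 = 0.835506 rad (47.8710°).
Converting: φ₁ = 1.104694 rad, θ = 5.305801 rad.
Destination latitude: φ₂ = arcsin( sin φ₁ cos δ + cos φ₁ sin δ cos θ ) = arcsin(0.785623) = 51.7783°.
For the longitude increment, Δλ = atan2( sin θ sin δ cos φ₁, cos δ − sin φ₁ sin φ₂ ) = atan2(-0.276316, -0.031016) = -96.4045°.
λ₂ = -166.8509° + -96.4045° = -263.2554°, normalized to (−180°, 180°] → 96.7446°.

latitude 51.7783°, longitude 96.7446°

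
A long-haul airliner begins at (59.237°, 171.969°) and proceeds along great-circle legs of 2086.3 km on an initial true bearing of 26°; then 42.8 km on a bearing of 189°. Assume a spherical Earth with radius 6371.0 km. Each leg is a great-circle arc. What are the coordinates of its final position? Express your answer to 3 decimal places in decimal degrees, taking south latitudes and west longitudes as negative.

latitude 73.668°, longitude -157.377°

Apply the spherical direct solution leg by leg, carrying full precision between legs.
Leg 1: from (59.237°, 171.969°), δ = 2086.3/6371 = 0.327468 rad, θ = 26° → φ = 74.049°, λ = -157.163°.
Leg 2: from (74.049°, -157.163°), δ = 42.8/6371 = 0.006718 rad, θ = 189° → φ = 73.668°, λ = -157.377°.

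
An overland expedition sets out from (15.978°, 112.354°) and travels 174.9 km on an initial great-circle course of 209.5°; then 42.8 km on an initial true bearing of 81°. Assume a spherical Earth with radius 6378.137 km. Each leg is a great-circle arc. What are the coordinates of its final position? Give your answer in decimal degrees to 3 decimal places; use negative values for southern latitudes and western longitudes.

latitude 14.669°, longitude 111.947°

Apply the spherical direct solution leg by leg, carrying full precision between legs.
Leg 1: from (15.978°, 112.354°), δ = 174.9/6378.137 = 0.027422 rad, θ = 209.5° → φ = 14.609°, λ = 111.555°.
Leg 2: from (14.609°, 111.555°), δ = 42.8/6378.137 = 0.006710 rad, θ = 81° → φ = 14.669°, λ = 111.947°.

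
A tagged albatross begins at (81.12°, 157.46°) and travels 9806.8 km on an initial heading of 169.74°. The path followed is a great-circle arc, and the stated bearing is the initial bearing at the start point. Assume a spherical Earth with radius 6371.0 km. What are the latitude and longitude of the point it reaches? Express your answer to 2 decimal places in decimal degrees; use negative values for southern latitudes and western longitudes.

latitude -6.93°, longitude 167.79°

δ = 9806.8/6371 = 1.539287 rad (88.1947°).
With φ₁ = 81.12° = 1.415811 rad and θ = 169.74° = 2.962522 rad:
sin φ₂ = sin φ₁ cos δ + cos φ₁ sin δ cos θ = (0.988014)(0.031504) + (0.154366)(0.999504)(-0.984010) = -0.120696
φ₂ = asin(-0.120696) = -0.120991 rad = -6.93°.
Δλ = atan2( sin θ sin δ cos φ₁ , cos δ − sin φ₁ sin φ₂ ) = atan2(0.027481, 0.150753) = 0.180313 rad = 10.33°.
λ₂ = λ₁ + Δλ = 167.79°.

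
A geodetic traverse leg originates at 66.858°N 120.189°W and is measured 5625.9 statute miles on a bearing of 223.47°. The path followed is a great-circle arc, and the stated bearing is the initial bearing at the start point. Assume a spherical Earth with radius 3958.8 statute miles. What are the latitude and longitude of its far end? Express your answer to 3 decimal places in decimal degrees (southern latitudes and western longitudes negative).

The arc subtends δ = 5625.9/3958.8 = 1.421112 rad at the centre.
Converting: φ₁ = 1.166892 rad, θ = 3.900287 rad.
Destination latitude: φ₂ = arcsin( sin φ₁ cos δ + cos φ₁ sin δ cos θ ) = arcsin(-0.144907) = -8.332°.
Δλ = atan2( sin θ sin δ cos φ₁ , cos δ − sin φ₁ sin φ₂ ) = atan2(-0.267358, 0.282372) = -0.758094 rad = -43.436°.
λ₂ = λ₁ + Δλ = -163.625°.

latitude -8.332°, longitude -163.625°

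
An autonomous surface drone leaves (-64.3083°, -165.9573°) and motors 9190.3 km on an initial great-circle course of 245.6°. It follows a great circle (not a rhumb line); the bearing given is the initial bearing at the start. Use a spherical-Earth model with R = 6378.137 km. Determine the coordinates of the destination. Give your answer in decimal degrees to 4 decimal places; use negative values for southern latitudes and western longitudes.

Angular distance δ = d/R = 9190.3 / 6378.137 = 1.440907 rad.
With φ₁ = -64.3083° = -1.122392 rad and θ = 245.6° = 4.286529 rad:
Applying the spherical law of cosines for sides, sin φ₂ = sin φ₁ cos δ + cos φ₁ sin δ cos θ = -0.294304, so φ₂ = -17.1158°.
Then Δλ = atan2(-0.391482, -0.135684) = -1.904431 rad, from sin θ sin δ cos φ₁ over cos δ − sin φ₁ sin φ₂.
λ₂ = -165.9573° + -109.1159° = -275.0732°, normalized to (−180°, 180°] → 84.9268°.

latitude -17.1158°, longitude 84.9268°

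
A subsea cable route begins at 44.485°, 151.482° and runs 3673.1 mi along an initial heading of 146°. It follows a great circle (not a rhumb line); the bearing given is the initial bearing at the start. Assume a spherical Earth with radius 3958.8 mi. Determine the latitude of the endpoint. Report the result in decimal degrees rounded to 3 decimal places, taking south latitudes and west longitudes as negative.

Central angle δ = d/R = 0.927832 rad.
With φ₁ = 44.485° = 0.776410 rad and θ = 146° = 2.548181 rad:
sin φ₂ = sin φ₁ cos δ + cos φ₁ sin δ cos θ = (0.700723)(0.599571) + (0.713434)(0.800322)(-0.829038) = -0.053228
φ₂ = asin(-0.053228) = -0.053254 rad = -3.051°.
Δλ = atan2( sin θ sin δ cos φ₁ , cos δ − sin φ₁ sin φ₂ ) = atan2(0.319286, 0.636869) = 0.464717 rad = 26.626°.
λ₂ = 151.482° + 26.626° = 178.108°.

latitude -3.051°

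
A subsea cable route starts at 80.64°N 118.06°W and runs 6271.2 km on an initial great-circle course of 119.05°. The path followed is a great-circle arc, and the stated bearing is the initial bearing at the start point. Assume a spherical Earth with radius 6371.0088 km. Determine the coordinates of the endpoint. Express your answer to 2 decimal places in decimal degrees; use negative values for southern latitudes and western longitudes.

latitude 28.70°, longitude -61.95°

δ = 6271.2/6371.0088 = 0.984334 rad (56.3982°).
Start latitude φ₁ = 1.407434 rad; initial bearing θ = 2.077814 rad.
Destination latitude: φ₂ = arcsin( sin φ₁ cos δ + cos φ₁ sin δ cos θ ) = arcsin(0.480274) = 28.70°.
For the longitude increment, Δλ = atan2( sin θ sin δ cos φ₁, cos δ − sin φ₁ sin φ₂ ) = atan2(0.118420, 0.079539) = 56.11°.
Hence λ₂ = -118.06° + 56.11° = -61.95°.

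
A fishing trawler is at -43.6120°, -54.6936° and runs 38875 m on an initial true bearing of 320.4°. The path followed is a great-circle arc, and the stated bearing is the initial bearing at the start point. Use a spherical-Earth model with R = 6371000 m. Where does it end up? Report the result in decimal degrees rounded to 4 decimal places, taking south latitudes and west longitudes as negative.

Angular distance δ = d/R = 38875 / 6371000 = 0.006102 rad.
With φ₁ = -43.6120° = -0.761173 rad and θ = 320.4° = 5.592035 rad:
sin φ₂ = sin φ₁ cos δ + cos φ₁ sin δ cos θ = (-0.689771)(0.999981) + (0.724027)(0.006102)(0.770513) = -0.686354
φ₂ = asin(-0.686354) = -0.756464 rad = -43.3422°.
For the longitude increment, Δλ = atan2( sin θ sin δ cos φ₁, cos δ − sin φ₁ sin φ₂ ) = atan2(-0.002816, 0.526554) = -0.3064°.
Hence λ₂ = -54.6936° + -0.3064° = -55.0000°.

latitude -43.3422°, longitude -55.0000°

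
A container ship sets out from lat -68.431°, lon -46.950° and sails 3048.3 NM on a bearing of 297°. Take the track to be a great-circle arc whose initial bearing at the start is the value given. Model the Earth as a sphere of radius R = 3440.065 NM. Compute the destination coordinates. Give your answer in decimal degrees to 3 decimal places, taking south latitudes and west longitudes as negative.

latitude -27.313°, longitude -97.918°

δ = 3048.3/3440.065 = 0.886117 rad (50.7708°).
Start latitude φ₁ = -1.194346 rad; initial bearing θ = 5.183628 rad.
Destination latitude: φ₂ = arcsin( sin φ₁ cos δ + cos φ₁ sin δ cos θ ) = arcsin(-0.458858) = -27.313°.
Δλ = atan2( sin θ sin δ cos φ₁ , cos δ − sin φ₁ sin φ₂ ) = atan2(-0.253730, 0.205698) = -0.889566 rad = -50.968°.
λ₂ = λ₁ + Δλ = -97.918°.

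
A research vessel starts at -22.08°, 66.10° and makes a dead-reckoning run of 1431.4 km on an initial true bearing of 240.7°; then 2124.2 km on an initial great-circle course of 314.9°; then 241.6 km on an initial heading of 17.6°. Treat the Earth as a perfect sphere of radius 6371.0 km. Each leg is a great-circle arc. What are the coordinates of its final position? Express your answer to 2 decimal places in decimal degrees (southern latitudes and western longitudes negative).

latitude -11.67°, longitude 40.27°

Apply the spherical direct solution leg by leg, carrying full precision between legs.
Leg 1: from (-22.08°, 66.10°), δ = 1431.4/6371 = 0.224674 rad, θ = 240.7° → φ = -27.87°, λ = 53.40°.
Leg 2: from (-27.87°, 53.40°), δ = 2124.2/6371 = 0.333417 rad, θ = 314.9° → φ = -13.74°, λ = 39.60°.
Leg 3: from (-13.74°, 39.60°), δ = 241.6/6371 = 0.037922 rad, θ = 17.6° → φ = -11.67°, λ = 40.27°.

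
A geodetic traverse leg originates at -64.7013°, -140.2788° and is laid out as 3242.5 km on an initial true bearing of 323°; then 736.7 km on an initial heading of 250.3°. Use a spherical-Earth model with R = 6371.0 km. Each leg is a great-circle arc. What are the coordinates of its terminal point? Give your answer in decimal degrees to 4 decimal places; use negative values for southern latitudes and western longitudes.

Apply the spherical direct solution leg by leg, carrying full precision between legs.
Leg 1: from (-64.7013°, -140.2788°), δ = 3242.5/6371 = 0.508947 rad, θ = 323° → φ = -38.5510°, λ = -162.3007°.
Leg 2: from (-38.5510°, -162.3007°), δ = 736.7/6371 = 0.115633 rad, θ = 250.3° → φ = -40.5013°, λ = -170.5135°.

latitude -40.5013°, longitude -170.5135°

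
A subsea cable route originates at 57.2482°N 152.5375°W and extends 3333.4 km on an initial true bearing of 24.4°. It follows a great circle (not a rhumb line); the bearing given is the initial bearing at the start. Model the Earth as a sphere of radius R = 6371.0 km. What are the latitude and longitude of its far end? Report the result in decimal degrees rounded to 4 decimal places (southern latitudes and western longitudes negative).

Angular distance δ = d/R = 3333.4 / 6371 = 0.523215 rad.
Start latitude φ₁ = 0.999170 rad; initial bearing θ = 0.425860 rad.
sin φ₂ = sin φ₁ cos δ + cos φ₁ sin δ cos θ = (0.841022)(0.866217) + (0.541001)(0.499667)(0.910684) = 0.974684
φ₂ = asin(0.974684) = 1.345305 rad = 77.0803°.
Then Δλ = atan2(0.111671, 0.046486) = 1.176333 rad, from sin θ sin δ cos φ₁ over cos δ − sin φ₁ sin φ₂.
Hence λ₂ = -152.5375° + 67.3989° = -85.1386°.

latitude 77.0803°, longitude -85.1386°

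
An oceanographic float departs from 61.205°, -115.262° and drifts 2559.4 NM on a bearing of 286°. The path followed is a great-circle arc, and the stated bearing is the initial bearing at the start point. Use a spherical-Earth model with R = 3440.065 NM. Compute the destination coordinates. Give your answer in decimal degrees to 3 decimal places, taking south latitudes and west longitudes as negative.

latitude 47.282°, longitude 171.074°

Central angle δ = d/R = 0.743998 rad.
Converting: φ₁ = 1.068229 rad, θ = 4.991642 rad.
sin φ₂ = sin φ₁ cos δ + cos φ₁ sin δ cos θ = (0.876349)(0.735767) + (0.481677)(0.677235)(0.275637) = 0.734704
φ₂ = asin(0.734704) = 0.825230 rad = 47.282°.
Δλ = atan2( sin θ sin δ cos φ₁ , cos δ − sin φ₁ sin φ₂ ) = atan2(-0.313572, 0.091910) = -1.285674 rad = -73.664°.
λ₂ = -115.262° + -73.664° = -188.926°, normalized to (−180°, 180°] → 171.074°.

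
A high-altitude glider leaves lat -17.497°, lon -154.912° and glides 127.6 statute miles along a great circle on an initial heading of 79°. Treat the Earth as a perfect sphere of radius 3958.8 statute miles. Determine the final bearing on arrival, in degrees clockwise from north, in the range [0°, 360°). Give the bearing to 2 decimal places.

final bearing 78.44°

Angular distance δ = d/R = 127.6 / 3958.8 = 0.032232 rad.
With φ₁ = -17.497° = -0.305380 rad and θ = 79° = 1.378810 rad:
Destination latitude: φ₂ = arcsin( sin φ₁ cos δ + cos φ₁ sin δ cos θ ) = arcsin(-0.294635) = -17.136°.
Then Δλ = atan2(0.030171, 0.910897) = 0.033110 rad, from sin θ sin δ cos φ₁ over cos δ − sin φ₁ sin φ₂.
Hence λ₂ = -154.912° + 1.897° = -153.015°.
The forward bearing on arrival equals the back-azimuth from the destination plus 180°.
Back-azimuth from P₂ (-17.14°, -153.01°) to P₁ (-17.50°, -154.91°), with Δλ' = λ₁ − λ₂ = -1.90°: atan2( sin Δλ' cos φ₁ , cos φ₂ sin φ₁ − sin φ₂ cos φ₁ cos Δλ' ) = 258.44°.
Final bearing = (258.44° + 180°) mod 360° = 78.44°.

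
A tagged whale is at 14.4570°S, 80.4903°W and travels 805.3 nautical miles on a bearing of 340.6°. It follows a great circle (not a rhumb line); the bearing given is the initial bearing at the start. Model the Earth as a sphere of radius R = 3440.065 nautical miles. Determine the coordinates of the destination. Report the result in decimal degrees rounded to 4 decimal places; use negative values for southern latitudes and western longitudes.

latitude -1.7753°, longitude -84.9114°

Angular distance δ = d/R = 805.3 / 3440.065 = 0.234094 rad.
Start latitude φ₁ = -0.252322 rad; initial bearing θ = 5.944591 rad.
Applying the spherical law of cosines for sides, sin φ₂ = sin φ₁ cos δ + cos φ₁ sin δ cos θ = -0.030980, so φ₂ = -1.7753°.
Then Δλ = atan2(-0.074609, 0.964991) = -0.077162 rad, from sin θ sin δ cos φ₁ over cos δ − sin φ₁ sin φ₂.
Hence λ₂ = -80.4903° + -4.4211° = -84.9114°.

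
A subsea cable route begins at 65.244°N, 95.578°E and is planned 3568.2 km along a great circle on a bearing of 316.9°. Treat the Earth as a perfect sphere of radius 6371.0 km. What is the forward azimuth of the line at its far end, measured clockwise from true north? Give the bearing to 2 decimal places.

final bearing 232.02°

The arc subtends δ = 3568.2/6371 = 0.560069 rad at the centre.
With φ₁ = 65.244° = 1.138723 rad and θ = 316.9° = 5.530948 rad:
sin φ₂ = sin φ₁ cos δ + cos φ₁ sin δ cos θ = (0.908099)(0.847218) + (0.418755)(0.531245)(0.730162) = 0.931791
φ₂ = asin(0.931791) = 1.199317 rad = 68.716°.
Δλ = atan2( sin θ sin δ cos φ₁ , cos δ − sin φ₁ sin φ₂ ) = atan2(-0.152002, 0.001059) = -1.563827 rad = -89.601°.
Hence λ₂ = 95.578° + -89.601° = 5.977°.
The forward bearing on arrival equals the back-azimuth from the destination plus 180°.
Back-azimuth from P₂ (68.72°, 5.98°) to P₁ (65.24°, 95.58°), with Δλ' = λ₁ − λ₂ = 89.60°: atan2( sin Δλ' cos φ₁ , cos φ₂ sin φ₁ − sin φ₂ cos φ₁ cos Δλ' ) = 52.02°.
Final bearing = (52.02° + 180°) mod 360° = 232.02°.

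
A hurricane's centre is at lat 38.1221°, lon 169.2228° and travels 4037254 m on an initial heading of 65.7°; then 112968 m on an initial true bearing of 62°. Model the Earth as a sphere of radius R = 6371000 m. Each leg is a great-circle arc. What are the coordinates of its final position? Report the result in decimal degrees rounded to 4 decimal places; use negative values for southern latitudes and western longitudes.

Apply the spherical direct solution leg by leg, carrying full precision between legs.
Leg 1: from (38.1221°, 169.2228°), δ = 4037254/6371000 = 0.633692 rad, θ = 65.7° → φ = 43.5647°, λ = -142.6371°.
Leg 2: from (43.5647°, -142.6371°), δ = 112968/6371000 = 0.017732 rad, θ = 62° → φ = 44.0349°, λ = -141.3893°.

latitude 44.0349°, longitude -141.3893°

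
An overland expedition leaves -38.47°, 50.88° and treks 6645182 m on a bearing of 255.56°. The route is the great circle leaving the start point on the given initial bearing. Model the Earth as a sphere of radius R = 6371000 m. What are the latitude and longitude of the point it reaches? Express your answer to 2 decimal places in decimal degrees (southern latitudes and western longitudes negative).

Central angle δ = d/R = 1.043036 rad.
With φ₁ = -38.47° = -0.671428 rad and θ = 255.56° = 4.460363 rad:
sin φ₂ = sin φ₁ cos δ + cos φ₁ sin δ cos θ = (-0.622105)(0.503600) + (0.782934)(0.863937)(-0.249366) = -0.481964
φ₂ = asin(-0.481964) = -0.502895 rad = -28.81°.
For the longitude increment, Δλ = atan2( sin θ sin δ cos φ₁, cos δ − sin φ₁ sin φ₂ ) = atan2(-0.655038, 0.203767) = -72.72°.
Hence λ₂ = 50.88° + -72.72° = -21.84°.

latitude -28.81°, longitude -21.84°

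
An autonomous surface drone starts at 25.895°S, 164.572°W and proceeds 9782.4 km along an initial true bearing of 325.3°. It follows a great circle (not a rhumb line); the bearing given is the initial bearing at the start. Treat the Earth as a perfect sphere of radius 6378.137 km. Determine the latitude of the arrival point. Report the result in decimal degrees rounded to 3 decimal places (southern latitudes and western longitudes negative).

latitude 46.295°

δ = 9782.4/6378.137 = 1.533739 rad (87.8768°).
Converting: φ₁ = -0.451953 rad, θ = 5.677556 rad.
sin φ₂ = sin φ₁ cos δ + cos φ₁ sin δ cos θ = (-0.436723)(0.037048) + (0.899596)(0.999313)(0.822144) = 0.722910
φ₂ = asin(0.722910) = 0.808004 rad = 46.295°.
Δλ = atan2( sin θ sin δ cos φ₁ , cos δ − sin φ₁ sin φ₂ ) = atan2(-0.511770, 0.352760) = -0.967292 rad = -55.422°.
λ₂ = -164.572° + -55.422° = -219.994°, normalized to (−180°, 180°] → 140.006°.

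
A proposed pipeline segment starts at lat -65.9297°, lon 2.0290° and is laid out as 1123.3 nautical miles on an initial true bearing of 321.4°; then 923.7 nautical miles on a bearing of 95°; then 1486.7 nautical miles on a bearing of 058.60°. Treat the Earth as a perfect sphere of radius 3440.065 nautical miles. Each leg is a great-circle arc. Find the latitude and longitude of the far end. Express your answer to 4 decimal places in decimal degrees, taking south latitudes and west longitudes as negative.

Apply the spherical direct solution leg by leg, carrying full precision between legs.
Leg 1: from (-65.9297°, 2.0290°), δ = 1123.3/3440.065 = 0.326535 rad, θ = 321.4° → φ = -49.6902°, λ = -15.9904°.
Leg 2: from (-49.6902°, -15.9904°), δ = 923.7/3440.065 = 0.268512 rad, θ = 95° → φ = -48.6069°, λ = 7.5688°.
Leg 3: from (-48.6069°, 7.5688°), δ = 1486.7/3440.065 = 0.432172 rad, θ = 58.6° → φ = -32.4745°, λ = 32.6416°.

latitude -32.4745°, longitude 32.6416°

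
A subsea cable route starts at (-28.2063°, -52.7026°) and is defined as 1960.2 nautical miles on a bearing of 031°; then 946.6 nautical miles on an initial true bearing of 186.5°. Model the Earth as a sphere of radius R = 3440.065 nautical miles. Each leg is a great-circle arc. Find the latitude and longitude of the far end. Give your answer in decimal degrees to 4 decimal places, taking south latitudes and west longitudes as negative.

Apply the spherical direct solution leg by leg, carrying full precision between legs.
Leg 1: from (-28.2063°, -52.7026°), δ = 1960.2/3440.065 = 0.569815 rad, θ = 31° → φ = 0.5466°, λ = -36.5699°.
Leg 2: from (0.5466°, -36.5699°), δ = 946.6/3440.065 = 0.275169 rad, θ = 186.5° → φ = -15.1158°, λ = -38.3957°.

latitude -15.1158°, longitude -38.3957°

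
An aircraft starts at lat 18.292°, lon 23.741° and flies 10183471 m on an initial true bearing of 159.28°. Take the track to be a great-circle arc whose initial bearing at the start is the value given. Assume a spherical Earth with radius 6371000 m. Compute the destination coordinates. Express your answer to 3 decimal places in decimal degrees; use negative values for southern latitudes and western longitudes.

latitude -63.687°, longitude 76.666°

Central angle δ = d/R = 1.598410 rad.
With φ₁ = 18.292° = 0.319256 rad and θ = 159.28° = 2.779960 rad:
Destination latitude: φ₂ = arcsin( sin φ₁ cos δ + cos φ₁ sin δ cos θ ) = arcsin(-0.896385) = -63.687°.
For the longitude increment, Δλ = atan2( sin θ sin δ cos φ₁, cos δ − sin φ₁ sin φ₂ ) = atan2(0.335795, 0.253729) = 52.925°.
λ₂ = 23.741° + 52.925° = 76.666°.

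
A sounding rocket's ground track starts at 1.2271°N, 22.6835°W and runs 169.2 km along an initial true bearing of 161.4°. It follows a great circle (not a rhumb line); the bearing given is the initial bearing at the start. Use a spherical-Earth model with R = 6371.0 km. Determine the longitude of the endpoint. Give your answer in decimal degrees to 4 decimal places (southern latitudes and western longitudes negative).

δ = 169.2/6371 = 0.026558 rad (1.5217°).
Start latitude φ₁ = 0.021417 rad; initial bearing θ = 2.816961 rad.
Destination latitude: φ₂ = arcsin( sin φ₁ cos δ + cos φ₁ sin δ cos θ ) = arcsin(-0.003754) = -0.2151°.
Δλ = atan2( sin θ sin δ cos φ₁ , cos δ − sin φ₁ sin φ₂ ) = atan2(0.008468, 0.999728) = 0.008470 rad = 0.4853°.
λ₂ = λ₁ + Δλ = -22.1982°.

longitude -22.1982°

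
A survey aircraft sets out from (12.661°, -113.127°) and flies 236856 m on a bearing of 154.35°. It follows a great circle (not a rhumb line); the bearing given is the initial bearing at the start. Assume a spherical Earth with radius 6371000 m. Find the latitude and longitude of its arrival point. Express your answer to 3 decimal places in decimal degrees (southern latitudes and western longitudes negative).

latitude 10.739°, longitude -112.189°

δ = 236856/6371000 = 0.037177 rad (2.1301°).
Converting: φ₁ = 0.220976 rad, θ = 2.693916 rad.
Applying the spherical law of cosines for sides, sin φ₂ = sin φ₁ cos δ + cos φ₁ sin δ cos θ = 0.186340, so φ₂ = 10.739°.
For the longitude increment, Δλ = atan2( sin θ sin δ cos φ₁, cos δ − sin φ₁ sin φ₂ ) = atan2(0.015698, 0.958467) = 0.938°.
λ₂ = -113.127° + 0.938° = -112.189°.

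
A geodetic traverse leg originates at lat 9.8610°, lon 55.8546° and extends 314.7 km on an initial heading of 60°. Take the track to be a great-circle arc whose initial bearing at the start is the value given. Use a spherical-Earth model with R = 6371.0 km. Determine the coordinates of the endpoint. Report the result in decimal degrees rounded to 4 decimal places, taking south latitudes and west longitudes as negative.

δ = 314.7/6371 = 0.049396 rad (2.8302°).
With φ₁ = 9.8610° = 0.172107 rad and θ = 60° = 1.047198 rad:
Destination latitude: φ₂ = arcsin( sin φ₁ cos δ + cos φ₁ sin δ cos θ ) = arcsin(0.195373) = 11.2665°.
Then Δλ = atan2(0.042129, 0.965321) = 0.043615 rad, from sin θ sin δ cos φ₁ over cos δ − sin φ₁ sin φ₂.
λ₂ = 55.8546° + 2.4989° = 58.3535°.

latitude 11.2665°, longitude 58.3535°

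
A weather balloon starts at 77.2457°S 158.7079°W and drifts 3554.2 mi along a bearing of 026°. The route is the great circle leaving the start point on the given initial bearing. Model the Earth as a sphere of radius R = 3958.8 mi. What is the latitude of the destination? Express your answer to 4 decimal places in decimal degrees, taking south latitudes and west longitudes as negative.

latitude -26.9230°

Central angle δ = d/R = 0.897797 rad.
Start latitude φ₁ = -1.348192 rad; initial bearing θ = 0.453786 rad.
sin φ₂ = sin φ₁ cos δ + cos φ₁ sin δ cos θ = (-0.975326)(0.623334) + (0.220771)(0.781956)(0.898794) = -0.452792
φ₂ = asin(-0.452792) = -0.469894 rad = -26.9230°.
Then Δλ = atan2(0.075677, 0.181714) = 0.394618 rad, from sin θ sin δ cos φ₁ over cos δ − sin φ₁ sin φ₂.
λ₂ = -158.7079° + 22.6100° = -136.0979°.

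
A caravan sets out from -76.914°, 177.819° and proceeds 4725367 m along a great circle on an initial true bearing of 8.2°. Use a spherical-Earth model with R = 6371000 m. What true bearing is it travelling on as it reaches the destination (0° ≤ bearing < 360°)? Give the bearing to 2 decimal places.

final bearing 2.25°

Angular distance δ = d/R = 4725367 / 6371000 = 0.741699 rad.
With φ₁ = -76.914° = -1.342403 rad and θ = 8.2° = 0.143117 rad:
sin φ₂ = sin φ₁ cos δ + cos φ₁ sin δ cos θ = (-0.974031)(0.737322) + (0.226413)(0.675542)(0.989776) = -0.566786
φ₂ = asin(-0.566786) = -0.602600 rad = -34.526°.
For the longitude increment, Δλ = atan2( sin θ sin δ cos φ₁, cos δ − sin φ₁ sin φ₂ ) = atan2(0.021815, 0.185254) = 6.716°.
λ₂ = 177.819° + 6.716° = 184.535°, normalized to (−180°, 180°] → -175.465°.
The forward bearing on arrival equals the back-azimuth from the destination plus 180°.
Back-azimuth from P₂ (-34.53°, -175.46°) to P₁ (-76.91°, 177.82°), with Δλ' = λ₁ − λ₂ = 353.28°: atan2( sin Δλ' cos φ₁ , cos φ₂ sin φ₁ − sin φ₂ cos φ₁ cos Δλ' ) = 182.25°.
Final bearing = (182.25° + 180°) mod 360° = 2.25°.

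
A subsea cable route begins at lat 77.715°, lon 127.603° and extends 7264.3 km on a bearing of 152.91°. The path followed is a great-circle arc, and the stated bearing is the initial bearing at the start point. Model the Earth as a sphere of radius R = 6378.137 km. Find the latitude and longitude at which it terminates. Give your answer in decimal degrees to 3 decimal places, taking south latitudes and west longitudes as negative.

latitude 13.706°, longitude 152.798°

Angular distance δ = d/R = 7264.3 / 6378.137 = 1.138938 rad.
Converting: φ₁ = 1.356383 rad, θ = 2.668783 rad.
sin φ₂ = sin φ₁ cos δ + cos φ₁ sin δ cos θ = (0.977101)(0.418560) + (0.212775)(0.908189)(-0.890292) = 0.236935
φ₂ = asin(0.236935) = 0.239210 rad = 13.706°.
For the longitude increment, Δλ = atan2( sin θ sin δ cos φ₁, cos δ − sin φ₁ sin φ₂ ) = atan2(0.087999, 0.187050) = 25.195°.
λ₂ = λ₁ + Δλ = 152.798°.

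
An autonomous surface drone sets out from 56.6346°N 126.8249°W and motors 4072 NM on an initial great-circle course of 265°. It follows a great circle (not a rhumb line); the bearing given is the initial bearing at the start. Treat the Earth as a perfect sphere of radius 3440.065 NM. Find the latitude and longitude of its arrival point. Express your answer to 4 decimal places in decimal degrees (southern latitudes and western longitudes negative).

latitude 15.7176°, longitude 159.7761°

δ = 4072/3440.065 = 1.183699 rad (67.8209°).
Converting: φ₁ = 0.988460 rad, θ = 4.625123 rad.
Applying the spherical law of cosines for sides, sin φ₂ = sin φ₁ cos δ + cos φ₁ sin δ cos θ = 0.270896, so φ₂ = 15.7176°.
Then Δλ = atan2(-0.507345, 0.151256) = -1.281054 rad, from sin θ sin δ cos φ₁ over cos δ − sin φ₁ sin φ₂.
λ₂ = -126.8249° + -73.3990° = -200.2239°, normalized to (−180°, 180°] → 159.7761°.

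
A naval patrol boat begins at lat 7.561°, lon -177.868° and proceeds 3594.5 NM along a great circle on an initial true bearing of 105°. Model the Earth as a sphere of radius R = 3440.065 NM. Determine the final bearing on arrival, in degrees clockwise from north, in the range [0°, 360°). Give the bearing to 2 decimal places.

δ = 3594.5/3440.065 = 1.044893 rad (59.8680°).
Start latitude φ₁ = 0.131964 rad; initial bearing θ = 1.832596 rad.
Applying the spherical law of cosines for sides, sin φ₂ = sin φ₁ cos δ + cos φ₁ sin δ cos θ = -0.155846, so φ₂ = -8.966°.
For the longitude increment, Δλ = atan2( sin θ sin δ cos φ₁, cos δ − sin φ₁ sin φ₂ ) = atan2(0.828138, 0.522501) = 57.751°.
Hence λ₂ = -177.868° + 57.751° = -120.117°.
The forward bearing on arrival equals the back-azimuth from the destination plus 180°.
Back-azimuth from P₂ (-8.97°, -120.12°) to P₁ (7.56°, -177.87°), with Δλ' = λ₁ − λ₂ = -57.75°: atan2( sin Δλ' cos φ₁ , cos φ₂ sin φ₁ − sin φ₂ cos φ₁ cos Δλ' ) = 284.22°.
Final bearing = (284.22° + 180°) mod 360° = 104.22°.

final bearing 104.22°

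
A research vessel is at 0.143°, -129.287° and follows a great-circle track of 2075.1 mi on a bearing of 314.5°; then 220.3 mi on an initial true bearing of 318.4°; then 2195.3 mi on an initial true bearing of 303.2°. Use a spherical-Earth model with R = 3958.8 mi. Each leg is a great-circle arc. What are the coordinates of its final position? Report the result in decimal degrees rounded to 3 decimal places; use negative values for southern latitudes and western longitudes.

latitude 36.728°, longitude 172.636°

Apply the spherical direct solution leg by leg, carrying full precision between legs.
Leg 1: from (0.143°, -129.287°), δ = 2075.1/3958.8 = 0.524174 rad, θ = 314.5° → φ = 20.669°, λ = -151.716°.
Leg 2: from (20.669°, -151.716°), δ = 220.3/3958.8 = 0.055648 rad, θ = 318.4° → φ = 23.037°, λ = -154.016°.
Leg 3: from (23.037°, -154.016°), δ = 2195.3/3958.8 = 0.554537 rad, θ = 303.2° → φ = 36.728°, λ = 172.636°.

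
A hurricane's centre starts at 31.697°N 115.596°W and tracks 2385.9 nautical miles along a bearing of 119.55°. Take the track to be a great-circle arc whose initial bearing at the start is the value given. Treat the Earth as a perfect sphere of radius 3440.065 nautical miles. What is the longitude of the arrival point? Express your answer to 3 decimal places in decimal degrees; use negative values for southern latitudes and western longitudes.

Angular distance δ = d/R = 2385.9 / 3440.065 = 0.693562 rad.
With φ₁ = 31.697° = 0.553217 rad and θ = 119.55° = 2.086541 rad:
Applying the spherical law of cosines for sides, sin φ₂ = sin φ₁ cos δ + cos φ₁ sin δ cos θ = 0.135785, so φ₂ = 7.804°.
Then Δλ = atan2(0.473174, 0.697628) = 0.595987 rad, from sin θ sin δ cos φ₁ over cos δ − sin φ₁ sin φ₂.
λ₂ = λ₁ + Δλ = -81.448°.

longitude -81.448°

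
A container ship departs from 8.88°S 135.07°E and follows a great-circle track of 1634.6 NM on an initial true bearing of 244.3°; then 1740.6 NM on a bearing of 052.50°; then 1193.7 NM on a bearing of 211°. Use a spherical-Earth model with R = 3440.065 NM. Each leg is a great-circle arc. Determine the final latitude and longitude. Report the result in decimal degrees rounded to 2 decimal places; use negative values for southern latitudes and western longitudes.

latitude -17.70°, longitude 121.16°

Apply the spherical direct solution leg by leg, carrying full precision between legs.
Leg 1: from (-8.88°, 135.07°), δ = 1634.6/3440.065 = 0.475165 rad, θ = 244.3° → φ = -19.47°, λ = 109.14°.
Leg 2: from (-19.47°, 109.14°), δ = 1740.6/3440.065 = 0.505979 rad, θ = 52.5° → φ = -0.76°, λ = 131.76°.
Leg 3: from (-0.76°, 131.76°), δ = 1193.7/3440.065 = 0.346999 rad, θ = 211° → φ = -17.70°, λ = 121.16°.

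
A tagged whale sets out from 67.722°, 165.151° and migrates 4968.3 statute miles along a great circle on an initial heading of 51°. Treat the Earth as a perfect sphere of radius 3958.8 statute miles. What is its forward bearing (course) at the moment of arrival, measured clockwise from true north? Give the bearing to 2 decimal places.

final bearing 159.91°

Central angle δ = d/R = 1.255002 rad.
With φ₁ = 67.722° = 1.181972 rad and θ = 51° = 0.890118 rad:
Applying the spherical law of cosines for sides, sin φ₂ = sin φ₁ cos δ + cos φ₁ sin δ cos θ = 0.514168, so φ₂ = 30.942°.
Δλ = atan2( sin θ sin δ cos φ₁ , cos δ − sin φ₁ sin φ₂ ) = atan2(0.280048, -0.165216) = 2.103798 rad = 120.539°.
λ₂ = 165.151° + 120.539° = 285.690°, normalized to (−180°, 180°] → -74.310°.
The forward bearing on arrival equals the back-azimuth from the destination plus 180°.
Back-azimuth from P₂ (30.94°, -74.31°) to P₁ (67.72°, 165.15°), with Δλ' = λ₁ − λ₂ = 239.46°: atan2( sin Δλ' cos φ₁ , cos φ₂ sin φ₁ − sin φ₂ cos φ₁ cos Δλ' ) = 339.91°.
Final bearing = (339.91° + 180°) mod 360° = 159.91°.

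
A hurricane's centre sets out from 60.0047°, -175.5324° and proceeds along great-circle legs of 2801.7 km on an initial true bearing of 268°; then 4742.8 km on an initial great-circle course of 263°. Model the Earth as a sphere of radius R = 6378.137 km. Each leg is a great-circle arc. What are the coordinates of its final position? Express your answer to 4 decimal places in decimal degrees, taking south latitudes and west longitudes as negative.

Apply the spherical direct solution leg by leg, carrying full precision between legs.
Leg 1: from (60.0047°, -175.5324°), δ = 2801.7/6378.137 = 0.439266 rad, θ = 268° → φ = 50.9345°, λ = 142.0596°.
Leg 2: from (50.9345°, 142.0596°), δ = 4742.8/6378.137 = 0.743603 rad, θ = 263° → φ = 31.2977°, λ = 90.2163°.

latitude 31.2977°, longitude 90.2163°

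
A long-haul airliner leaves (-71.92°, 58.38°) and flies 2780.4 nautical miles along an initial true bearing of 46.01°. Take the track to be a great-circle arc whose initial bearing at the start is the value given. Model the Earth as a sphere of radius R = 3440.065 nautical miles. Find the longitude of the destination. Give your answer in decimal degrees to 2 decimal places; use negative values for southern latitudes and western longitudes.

The arc subtends δ = 2780.4/3440.065 = 0.808241 rad at the centre.
Start latitude φ₁ = -1.255241 rad; initial bearing θ = 0.803026 rad.
Applying the spherical law of cosines for sides, sin φ₂ = sin φ₁ cos δ + cos φ₁ sin δ cos θ = -0.500810, so φ₂ = -30.05°.
For the longitude increment, Δλ = atan2( sin θ sin δ cos φ₁, cos δ − sin φ₁ sin φ₂ ) = atan2(0.161448, 0.214690) = 36.94°.
λ₂ = λ₁ + Δλ = 95.32°.

longitude 95.32°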